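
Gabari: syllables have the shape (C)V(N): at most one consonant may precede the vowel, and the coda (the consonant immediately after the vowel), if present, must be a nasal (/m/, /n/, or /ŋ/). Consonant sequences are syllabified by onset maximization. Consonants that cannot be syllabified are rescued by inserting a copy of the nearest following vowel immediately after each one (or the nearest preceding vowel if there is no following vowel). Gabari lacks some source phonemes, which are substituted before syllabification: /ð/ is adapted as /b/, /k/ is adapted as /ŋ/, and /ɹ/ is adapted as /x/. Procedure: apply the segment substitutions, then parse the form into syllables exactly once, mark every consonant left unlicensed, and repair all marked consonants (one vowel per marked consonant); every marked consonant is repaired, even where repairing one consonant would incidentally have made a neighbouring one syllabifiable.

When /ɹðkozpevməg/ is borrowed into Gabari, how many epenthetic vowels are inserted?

5

After substitution the input is /xbŋozpevməg/.
The unsyllabifiable consonants are /x/, /b/, /z/, /v/, /g/; each receives one epenthetic vowel.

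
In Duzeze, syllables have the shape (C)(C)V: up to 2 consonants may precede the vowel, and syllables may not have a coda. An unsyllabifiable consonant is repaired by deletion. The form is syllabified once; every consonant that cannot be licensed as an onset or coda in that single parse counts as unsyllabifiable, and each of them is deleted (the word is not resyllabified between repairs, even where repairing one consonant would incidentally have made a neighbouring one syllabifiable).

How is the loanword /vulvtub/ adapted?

Syllabifying with onset maximization leaves /l/, /b/ stranded (no codas are permitted; onsets may contain at most 2 consonants).
Each unlicensed consonant is deleted: /l/, /b/.

vuvtu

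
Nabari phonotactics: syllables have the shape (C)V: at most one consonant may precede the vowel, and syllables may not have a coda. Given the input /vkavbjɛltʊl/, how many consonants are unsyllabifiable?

The consonants /v/, /v/, /b/, /l/, /l/ cannot be parsed into a legal (C)V syllable (no codas are permitted; onsets are limited to one consonant).

5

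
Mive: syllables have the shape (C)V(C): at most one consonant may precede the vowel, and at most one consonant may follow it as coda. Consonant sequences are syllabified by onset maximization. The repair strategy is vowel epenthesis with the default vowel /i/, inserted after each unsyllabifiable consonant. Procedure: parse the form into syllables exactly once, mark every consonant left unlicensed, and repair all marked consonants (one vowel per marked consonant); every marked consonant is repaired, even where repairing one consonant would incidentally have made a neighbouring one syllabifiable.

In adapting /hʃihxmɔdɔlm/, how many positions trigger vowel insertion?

3

The unsyllabifiable consonants are /h/, /x/, /m/; each receives one epenthetic vowel.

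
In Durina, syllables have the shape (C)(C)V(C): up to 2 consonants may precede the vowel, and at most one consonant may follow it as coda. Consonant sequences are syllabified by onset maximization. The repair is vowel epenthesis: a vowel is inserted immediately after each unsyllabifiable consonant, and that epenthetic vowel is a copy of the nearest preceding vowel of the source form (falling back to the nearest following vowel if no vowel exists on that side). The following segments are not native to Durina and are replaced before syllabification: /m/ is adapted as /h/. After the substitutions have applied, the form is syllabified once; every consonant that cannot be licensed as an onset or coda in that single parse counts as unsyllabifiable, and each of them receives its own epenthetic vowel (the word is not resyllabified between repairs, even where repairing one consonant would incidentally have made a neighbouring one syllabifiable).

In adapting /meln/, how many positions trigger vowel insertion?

1

After substitution the input is /heln/.
The unsyllabifiable consonants are /n/; each receives one epenthetic vowel.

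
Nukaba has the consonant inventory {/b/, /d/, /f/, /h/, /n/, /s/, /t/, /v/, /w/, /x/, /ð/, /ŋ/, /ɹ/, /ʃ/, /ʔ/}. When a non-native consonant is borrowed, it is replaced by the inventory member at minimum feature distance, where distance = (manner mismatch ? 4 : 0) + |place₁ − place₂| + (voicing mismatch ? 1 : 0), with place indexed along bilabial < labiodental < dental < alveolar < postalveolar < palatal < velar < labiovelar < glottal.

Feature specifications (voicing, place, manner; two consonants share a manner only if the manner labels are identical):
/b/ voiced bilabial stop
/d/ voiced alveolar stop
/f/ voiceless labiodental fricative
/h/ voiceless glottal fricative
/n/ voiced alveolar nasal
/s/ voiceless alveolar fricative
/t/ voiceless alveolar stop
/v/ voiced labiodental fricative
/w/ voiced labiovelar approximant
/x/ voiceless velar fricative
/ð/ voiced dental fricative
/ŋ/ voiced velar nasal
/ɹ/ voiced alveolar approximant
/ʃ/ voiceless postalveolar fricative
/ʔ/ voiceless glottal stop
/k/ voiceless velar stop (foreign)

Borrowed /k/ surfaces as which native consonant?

/ʔ/ is closest: same manner (stop), place distance 2 (velar→glottal), same voicing; total 2. Next closest is /t/ at distance 3.

ʔ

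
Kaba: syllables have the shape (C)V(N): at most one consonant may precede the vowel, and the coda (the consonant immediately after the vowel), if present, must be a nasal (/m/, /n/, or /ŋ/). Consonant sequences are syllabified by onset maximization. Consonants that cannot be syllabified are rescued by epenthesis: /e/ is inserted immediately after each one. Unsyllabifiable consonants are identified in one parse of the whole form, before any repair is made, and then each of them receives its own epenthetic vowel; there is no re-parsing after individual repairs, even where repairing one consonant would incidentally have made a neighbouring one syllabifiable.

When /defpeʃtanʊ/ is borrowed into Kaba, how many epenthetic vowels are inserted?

The unsyllabifiable consonants are /f/, /ʃ/; each receives one epenthetic vowel.

2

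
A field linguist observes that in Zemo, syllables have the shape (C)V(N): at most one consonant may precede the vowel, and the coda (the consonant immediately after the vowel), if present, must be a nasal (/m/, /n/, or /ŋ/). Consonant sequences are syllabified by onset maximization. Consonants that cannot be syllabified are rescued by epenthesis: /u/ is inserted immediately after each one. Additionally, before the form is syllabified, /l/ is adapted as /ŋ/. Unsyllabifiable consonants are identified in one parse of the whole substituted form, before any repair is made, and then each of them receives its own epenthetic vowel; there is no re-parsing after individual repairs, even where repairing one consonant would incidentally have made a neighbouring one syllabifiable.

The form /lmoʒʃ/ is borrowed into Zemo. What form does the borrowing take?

Substitution: /l/ → /ŋ/, giving /ŋmoʒʃ/.
Syllabifying with onset maximization leaves /ŋ/, /ʒ/, /ʃ/ stranded (only a nasal (/m/, /n/, or /ŋ/) is licensed in coda position; onsets are limited to one consonant).
Epenthesis after each stranded consonant: /ŋ/ → /ŋu/, /ʒ/ → /ʒu/, /ʃ/ → /ʃu/.

ŋumoʒuʃu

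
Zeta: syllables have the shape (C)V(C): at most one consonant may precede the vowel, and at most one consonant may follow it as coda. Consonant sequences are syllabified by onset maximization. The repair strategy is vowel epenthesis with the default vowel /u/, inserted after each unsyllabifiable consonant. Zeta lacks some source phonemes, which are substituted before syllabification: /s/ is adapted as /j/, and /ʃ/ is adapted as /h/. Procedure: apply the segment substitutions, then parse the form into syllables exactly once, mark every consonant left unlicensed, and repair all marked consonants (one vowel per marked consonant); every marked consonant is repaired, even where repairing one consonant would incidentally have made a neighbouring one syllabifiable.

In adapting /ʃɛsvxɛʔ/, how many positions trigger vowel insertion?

After substitution the input is /hɛjvxɛʔ/.
The unsyllabifiable consonants are /v/; each receives one epenthetic vowel.

1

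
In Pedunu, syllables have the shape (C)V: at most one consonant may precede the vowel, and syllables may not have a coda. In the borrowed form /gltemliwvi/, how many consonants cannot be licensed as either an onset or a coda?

Syllabifying with onset maximization leaves /g/, /l/, /m/, /w/ stranded (no codas are permitted; onsets are limited to one consonant).

4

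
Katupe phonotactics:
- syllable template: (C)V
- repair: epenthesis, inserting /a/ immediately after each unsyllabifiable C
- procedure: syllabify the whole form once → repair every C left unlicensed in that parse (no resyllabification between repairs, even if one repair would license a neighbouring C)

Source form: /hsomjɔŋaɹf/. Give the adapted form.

Syllabifying with onset maximization leaves /h/, /m/, /ɹ/, /f/ stranded (no codas are permitted; onsets are limited to one consonant).
Each unlicensed consonant becomes the onset of a new syllable: /h/ → /ha/, /m/ → /ma/, /ɹ/ → /ɹa/, /f/ → /fa/.

hasomajɔŋaɹafa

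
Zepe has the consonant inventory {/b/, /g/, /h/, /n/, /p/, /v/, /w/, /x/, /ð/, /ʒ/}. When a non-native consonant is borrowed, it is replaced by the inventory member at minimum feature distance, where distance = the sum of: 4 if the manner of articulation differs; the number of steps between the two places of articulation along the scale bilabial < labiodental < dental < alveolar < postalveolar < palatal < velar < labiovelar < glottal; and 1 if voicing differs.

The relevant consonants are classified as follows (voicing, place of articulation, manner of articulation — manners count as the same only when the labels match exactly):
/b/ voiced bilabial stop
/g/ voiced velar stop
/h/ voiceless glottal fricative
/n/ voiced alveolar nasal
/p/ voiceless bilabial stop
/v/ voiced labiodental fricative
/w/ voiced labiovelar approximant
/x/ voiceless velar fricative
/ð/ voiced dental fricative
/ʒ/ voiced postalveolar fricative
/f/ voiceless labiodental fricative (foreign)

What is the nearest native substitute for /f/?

/v/ is closest: same manner (fricative), place distance 0 (labiodental→labiodental), voicing differs (+1); total 1. Next closest is /ð/ at distance 2.

v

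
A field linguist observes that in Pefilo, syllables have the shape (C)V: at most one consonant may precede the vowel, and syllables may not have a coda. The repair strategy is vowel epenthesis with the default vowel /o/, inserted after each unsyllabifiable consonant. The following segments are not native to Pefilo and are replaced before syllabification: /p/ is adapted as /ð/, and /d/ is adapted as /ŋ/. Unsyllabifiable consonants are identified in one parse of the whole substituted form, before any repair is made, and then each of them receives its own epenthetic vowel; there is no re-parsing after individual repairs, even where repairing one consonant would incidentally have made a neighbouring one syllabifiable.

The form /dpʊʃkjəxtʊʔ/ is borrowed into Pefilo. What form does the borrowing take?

Substitution: /d/ → /ŋ/, /p/ → /ð/, giving /ŋðʊʃkjəxtʊʔ/.
The consonants /ŋ/, /ʃ/, /k/, /x/, /ʔ/ cannot be parsed into a legal (C)V syllable (no codas are permitted; onsets are limited to one consonant).
Epenthesis after each stranded consonant: /ŋ/ → /ŋo/, /ʃ/ → /ʃo/, /k/ → /ko/, /x/ → /xo/, /ʔ/ → /ʔo/.

ŋoðʊʃokojəxotʊʔo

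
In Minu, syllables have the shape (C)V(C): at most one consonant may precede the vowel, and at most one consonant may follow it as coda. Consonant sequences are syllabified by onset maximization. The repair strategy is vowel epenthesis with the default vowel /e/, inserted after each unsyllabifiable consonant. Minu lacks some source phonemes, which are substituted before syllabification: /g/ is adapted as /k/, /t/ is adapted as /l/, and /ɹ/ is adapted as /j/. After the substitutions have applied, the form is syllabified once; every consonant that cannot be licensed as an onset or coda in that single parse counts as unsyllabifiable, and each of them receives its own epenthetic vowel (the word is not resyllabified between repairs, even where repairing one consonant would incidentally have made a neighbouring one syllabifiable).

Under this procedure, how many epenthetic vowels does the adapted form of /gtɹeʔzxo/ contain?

After substitution the input is /kljeʔzxo/.
The unsyllabifiable consonants are /k/, /l/, /z/; each receives one epenthetic vowel.

3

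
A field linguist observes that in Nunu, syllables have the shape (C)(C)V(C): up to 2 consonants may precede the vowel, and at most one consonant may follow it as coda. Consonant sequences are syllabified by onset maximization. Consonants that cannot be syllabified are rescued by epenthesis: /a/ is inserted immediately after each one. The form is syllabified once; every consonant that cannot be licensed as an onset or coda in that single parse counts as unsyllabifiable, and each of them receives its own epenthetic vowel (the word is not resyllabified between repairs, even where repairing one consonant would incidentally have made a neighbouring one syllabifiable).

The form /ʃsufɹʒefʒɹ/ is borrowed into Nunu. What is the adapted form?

ʃsufɹʒefʒaɹa

The consonants /ʒ/, /ɹ/ cannot be parsed into a legal (C)(C)V(C) syllable (at most one coda consonant is licensed; onsets may contain at most 2 consonants).
Epenthesis after each stranded consonant: /ʒ/ → /ʒa/, /ɹ/ → /ɹa/.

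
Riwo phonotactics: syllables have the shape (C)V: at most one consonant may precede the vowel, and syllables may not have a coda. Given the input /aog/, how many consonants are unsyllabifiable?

The consonants /g/ cannot be parsed into a legal (C)V syllable (no codas are permitted; onsets are limited to one consonant).

1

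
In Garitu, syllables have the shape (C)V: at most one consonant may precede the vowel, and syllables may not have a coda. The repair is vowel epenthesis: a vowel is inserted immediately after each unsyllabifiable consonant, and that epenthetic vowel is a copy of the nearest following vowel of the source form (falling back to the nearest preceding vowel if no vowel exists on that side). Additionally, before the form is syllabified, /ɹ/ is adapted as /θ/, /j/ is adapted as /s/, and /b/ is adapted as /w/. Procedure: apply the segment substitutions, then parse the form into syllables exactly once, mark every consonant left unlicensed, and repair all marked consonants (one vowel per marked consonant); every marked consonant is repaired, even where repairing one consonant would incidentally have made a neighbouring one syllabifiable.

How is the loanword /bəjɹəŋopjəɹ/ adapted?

wəsəθəŋopəsəθə

Substitution: /b/ → /w/, /j/ → /s/, /ɹ/ → /θ/, giving /wəsθəŋopsəθ/.
The consonants /s/, /p/, /θ/ cannot be parsed into a legal (C)V syllable (no codas are permitted; onsets are limited to one consonant).
Each unlicensed consonant becomes the onset of a new syllable: /s/ → /sə/, /p/ → /pə/, /θ/ → /θə/.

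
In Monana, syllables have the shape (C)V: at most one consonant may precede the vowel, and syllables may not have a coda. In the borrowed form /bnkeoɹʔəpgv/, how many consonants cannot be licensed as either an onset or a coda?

6

Syllabifying with onset maximization leaves /b/, /n/, /ɹ/, /p/, /g/, /v/ stranded (no codas are permitted; onsets are limited to one consonant).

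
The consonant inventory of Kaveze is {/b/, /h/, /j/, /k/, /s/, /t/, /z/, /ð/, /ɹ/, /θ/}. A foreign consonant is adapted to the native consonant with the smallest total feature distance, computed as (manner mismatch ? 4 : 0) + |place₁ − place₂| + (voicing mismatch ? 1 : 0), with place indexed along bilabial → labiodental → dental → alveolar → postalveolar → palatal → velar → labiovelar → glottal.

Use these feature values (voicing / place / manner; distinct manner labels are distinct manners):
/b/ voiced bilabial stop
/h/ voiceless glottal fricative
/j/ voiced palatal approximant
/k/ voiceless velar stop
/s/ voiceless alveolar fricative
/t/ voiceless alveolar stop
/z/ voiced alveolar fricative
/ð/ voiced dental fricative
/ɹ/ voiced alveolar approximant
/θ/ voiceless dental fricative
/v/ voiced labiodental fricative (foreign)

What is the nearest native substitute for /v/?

/ð/ is closest: same manner (fricative), place distance 1 (labiodental→dental), same voicing; total 1. Next closest is /z/ at distance 2.

ð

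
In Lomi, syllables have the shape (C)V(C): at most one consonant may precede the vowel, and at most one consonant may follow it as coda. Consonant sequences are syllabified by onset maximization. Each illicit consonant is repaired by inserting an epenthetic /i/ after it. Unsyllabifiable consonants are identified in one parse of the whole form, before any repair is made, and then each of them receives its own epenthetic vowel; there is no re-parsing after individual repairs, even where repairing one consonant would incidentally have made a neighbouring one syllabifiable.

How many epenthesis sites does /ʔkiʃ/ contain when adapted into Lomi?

The unsyllabifiable consonants are /ʔ/; each receives one epenthetic vowel.

1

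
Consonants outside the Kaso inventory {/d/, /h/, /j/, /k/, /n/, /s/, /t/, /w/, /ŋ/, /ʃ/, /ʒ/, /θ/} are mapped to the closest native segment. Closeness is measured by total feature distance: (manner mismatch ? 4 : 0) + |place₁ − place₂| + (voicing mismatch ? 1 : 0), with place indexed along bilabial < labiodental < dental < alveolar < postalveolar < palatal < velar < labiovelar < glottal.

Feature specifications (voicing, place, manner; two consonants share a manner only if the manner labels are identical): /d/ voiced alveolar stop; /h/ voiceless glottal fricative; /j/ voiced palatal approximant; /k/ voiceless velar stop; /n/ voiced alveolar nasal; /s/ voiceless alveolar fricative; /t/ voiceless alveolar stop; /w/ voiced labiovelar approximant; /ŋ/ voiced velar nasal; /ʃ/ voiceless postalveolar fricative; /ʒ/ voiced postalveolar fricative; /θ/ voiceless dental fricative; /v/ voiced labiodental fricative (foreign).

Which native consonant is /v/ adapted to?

θ

/θ/ is closest: same manner (fricative), place distance 1 (labiodental→dental), voicing differs (+1); total 2. Next closest is /s/ at distance 3.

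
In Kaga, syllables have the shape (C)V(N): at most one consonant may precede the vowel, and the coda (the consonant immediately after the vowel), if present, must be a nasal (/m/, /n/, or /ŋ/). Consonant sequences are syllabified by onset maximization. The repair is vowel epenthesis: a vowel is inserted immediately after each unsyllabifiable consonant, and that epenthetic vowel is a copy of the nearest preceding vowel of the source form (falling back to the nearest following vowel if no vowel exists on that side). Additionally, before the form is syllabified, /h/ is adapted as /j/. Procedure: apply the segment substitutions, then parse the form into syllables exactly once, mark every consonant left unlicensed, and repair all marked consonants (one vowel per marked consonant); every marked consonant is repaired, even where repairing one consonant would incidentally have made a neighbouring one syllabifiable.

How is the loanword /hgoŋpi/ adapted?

Substitution: /h/ → /j/, giving /jgoŋpi/.
Under (C)V(N), the unsyllabifiable consonants are /j/ (only a nasal (/m/, /n/, or /ŋ/) is licensed in coda position; onsets are limited to one consonant).
Inserting the epenthetic vowel yields /j/ → /jo/.

jogoŋpi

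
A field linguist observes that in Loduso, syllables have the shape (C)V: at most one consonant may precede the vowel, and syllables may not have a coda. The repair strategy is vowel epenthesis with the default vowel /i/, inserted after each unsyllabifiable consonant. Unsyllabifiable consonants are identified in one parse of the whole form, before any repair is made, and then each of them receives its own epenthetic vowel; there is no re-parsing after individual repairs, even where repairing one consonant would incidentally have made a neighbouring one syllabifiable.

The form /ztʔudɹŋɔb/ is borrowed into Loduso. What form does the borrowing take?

zitiʔudiɹiŋɔbi

Syllabifying with onset maximization leaves /z/, /t/, /d/, /ɹ/, /b/ stranded (no codas are permitted; onsets are limited to one consonant).
Epenthesis after each stranded consonant: /z/ → /zi/, /t/ → /ti/, /d/ → /di/, /ɹ/ → /ɹi/, /b/ → /bi/.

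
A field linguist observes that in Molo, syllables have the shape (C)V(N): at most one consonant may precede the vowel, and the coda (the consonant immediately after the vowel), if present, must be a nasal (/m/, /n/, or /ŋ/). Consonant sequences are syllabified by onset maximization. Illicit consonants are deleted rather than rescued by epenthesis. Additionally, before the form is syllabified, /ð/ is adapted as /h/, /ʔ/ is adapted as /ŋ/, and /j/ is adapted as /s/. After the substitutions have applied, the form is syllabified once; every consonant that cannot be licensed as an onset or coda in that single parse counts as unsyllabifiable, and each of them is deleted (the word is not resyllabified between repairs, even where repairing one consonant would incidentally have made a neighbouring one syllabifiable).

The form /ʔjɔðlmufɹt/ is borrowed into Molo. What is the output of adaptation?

Substitution: /ʔ/ → /ŋ/, /j/ → /s/, /ð/ → /h/, giving /ŋsɔhlmufɹt/.
Under (C)V(N), the unsyllabifiable consonants are /ŋ/, /h/, /l/, /f/, /ɹ/, /t/ (only a nasal (/m/, /n/, or /ŋ/) is licensed in coda position; onsets are limited to one consonant).
Deletion applies to /ŋ/, /h/, /l/, /f/, /ɹ/, /t/.

sɔmu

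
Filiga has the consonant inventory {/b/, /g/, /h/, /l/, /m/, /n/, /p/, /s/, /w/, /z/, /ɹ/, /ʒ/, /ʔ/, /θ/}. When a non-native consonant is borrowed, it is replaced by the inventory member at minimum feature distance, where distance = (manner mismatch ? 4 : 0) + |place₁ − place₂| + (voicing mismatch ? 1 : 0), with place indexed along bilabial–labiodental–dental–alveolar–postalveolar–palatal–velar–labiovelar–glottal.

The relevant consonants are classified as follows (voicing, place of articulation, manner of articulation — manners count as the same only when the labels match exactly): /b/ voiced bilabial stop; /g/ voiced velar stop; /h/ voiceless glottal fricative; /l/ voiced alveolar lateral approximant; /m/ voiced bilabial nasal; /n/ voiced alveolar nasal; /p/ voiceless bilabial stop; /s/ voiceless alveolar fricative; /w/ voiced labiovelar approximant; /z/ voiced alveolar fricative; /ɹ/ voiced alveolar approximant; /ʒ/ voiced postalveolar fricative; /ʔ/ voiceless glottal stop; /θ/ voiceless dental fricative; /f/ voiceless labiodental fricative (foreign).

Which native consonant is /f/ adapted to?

θ

/θ/ is closest: same manner (fricative), place distance 1 (labiodental→dental), same voicing; total 1. Next closest is /s/ at distance 2.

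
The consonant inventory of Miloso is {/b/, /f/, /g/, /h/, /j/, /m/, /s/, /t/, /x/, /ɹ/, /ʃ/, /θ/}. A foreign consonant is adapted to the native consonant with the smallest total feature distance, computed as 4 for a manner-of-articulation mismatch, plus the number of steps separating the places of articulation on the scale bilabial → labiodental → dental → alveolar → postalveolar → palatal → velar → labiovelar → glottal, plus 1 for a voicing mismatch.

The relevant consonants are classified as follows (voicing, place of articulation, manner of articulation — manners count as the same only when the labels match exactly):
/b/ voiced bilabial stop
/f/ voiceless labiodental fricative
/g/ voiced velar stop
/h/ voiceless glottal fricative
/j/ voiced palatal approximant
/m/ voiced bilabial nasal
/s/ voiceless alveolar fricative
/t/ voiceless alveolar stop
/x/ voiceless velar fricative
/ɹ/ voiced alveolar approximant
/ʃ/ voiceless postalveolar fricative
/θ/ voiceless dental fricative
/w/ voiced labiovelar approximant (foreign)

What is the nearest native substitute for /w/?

j

/j/ is closest: same manner (approximant), place distance 2 (labiovelar→palatal), same voicing; total 2. Next closest is /ɹ/ at distance 4.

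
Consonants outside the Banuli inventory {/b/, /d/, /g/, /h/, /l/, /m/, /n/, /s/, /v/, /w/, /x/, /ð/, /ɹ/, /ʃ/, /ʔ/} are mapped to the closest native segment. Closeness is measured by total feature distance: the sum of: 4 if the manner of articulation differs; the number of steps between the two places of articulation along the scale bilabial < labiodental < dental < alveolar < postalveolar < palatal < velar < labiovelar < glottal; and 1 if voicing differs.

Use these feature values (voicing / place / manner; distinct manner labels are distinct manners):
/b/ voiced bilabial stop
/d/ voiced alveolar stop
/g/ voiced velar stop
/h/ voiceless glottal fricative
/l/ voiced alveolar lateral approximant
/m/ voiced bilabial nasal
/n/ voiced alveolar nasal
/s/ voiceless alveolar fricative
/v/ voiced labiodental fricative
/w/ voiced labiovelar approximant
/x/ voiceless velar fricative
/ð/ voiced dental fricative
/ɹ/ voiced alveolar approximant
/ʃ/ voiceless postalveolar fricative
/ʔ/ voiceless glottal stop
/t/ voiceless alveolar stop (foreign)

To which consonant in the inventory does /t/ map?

/d/ is closest: same manner (stop), place distance 0 (alveolar→alveolar), voicing differs (+1); total 1. Next closest is /b/ at distance 4.

d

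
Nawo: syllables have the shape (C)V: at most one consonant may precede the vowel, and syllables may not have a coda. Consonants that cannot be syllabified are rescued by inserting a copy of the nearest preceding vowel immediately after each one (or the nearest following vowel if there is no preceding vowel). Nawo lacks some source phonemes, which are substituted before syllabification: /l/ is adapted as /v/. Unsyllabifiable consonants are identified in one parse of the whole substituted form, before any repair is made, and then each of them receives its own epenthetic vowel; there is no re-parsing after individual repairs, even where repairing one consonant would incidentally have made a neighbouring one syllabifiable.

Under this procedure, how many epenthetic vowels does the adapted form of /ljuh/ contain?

2

After substitution the input is /vjuh/.
The unsyllabifiable consonants are /v/, /h/; each receives one epenthetic vowel.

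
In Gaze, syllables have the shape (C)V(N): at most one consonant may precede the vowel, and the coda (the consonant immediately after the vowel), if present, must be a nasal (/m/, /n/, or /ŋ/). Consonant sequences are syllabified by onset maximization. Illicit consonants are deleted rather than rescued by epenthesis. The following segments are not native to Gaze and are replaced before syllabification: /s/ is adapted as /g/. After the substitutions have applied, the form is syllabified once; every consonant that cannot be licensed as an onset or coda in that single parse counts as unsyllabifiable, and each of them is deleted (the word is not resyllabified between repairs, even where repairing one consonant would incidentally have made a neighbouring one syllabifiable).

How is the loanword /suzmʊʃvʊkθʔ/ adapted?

gumʊvʊ

Substitution: /s/ → /g/, giving /guzmʊʃvʊkθʔ/.
Syllabifying with onset maximization leaves /z/, /ʃ/, /k/, /θ/, /ʔ/ stranded (only a nasal (/m/, /n/, or /ŋ/) is licensed in coda position; onsets are limited to one consonant).
Deletion applies to /z/, /ʃ/, /k/, /θ/, /ʔ/.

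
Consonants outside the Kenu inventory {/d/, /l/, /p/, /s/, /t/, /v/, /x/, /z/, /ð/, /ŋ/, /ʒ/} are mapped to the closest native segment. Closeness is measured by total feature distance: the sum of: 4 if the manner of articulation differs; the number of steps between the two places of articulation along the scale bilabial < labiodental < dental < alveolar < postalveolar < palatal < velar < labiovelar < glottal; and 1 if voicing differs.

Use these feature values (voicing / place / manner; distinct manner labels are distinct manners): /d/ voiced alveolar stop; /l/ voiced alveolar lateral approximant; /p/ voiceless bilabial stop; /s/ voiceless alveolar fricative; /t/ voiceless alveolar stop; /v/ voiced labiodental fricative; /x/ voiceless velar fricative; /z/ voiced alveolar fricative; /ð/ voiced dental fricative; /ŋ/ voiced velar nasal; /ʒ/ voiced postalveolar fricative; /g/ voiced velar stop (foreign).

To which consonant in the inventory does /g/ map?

d

/d/ is closest: same manner (stop), place distance 3 (velar→alveolar), same voicing; total 3. Next closest is /t/ at distance 4.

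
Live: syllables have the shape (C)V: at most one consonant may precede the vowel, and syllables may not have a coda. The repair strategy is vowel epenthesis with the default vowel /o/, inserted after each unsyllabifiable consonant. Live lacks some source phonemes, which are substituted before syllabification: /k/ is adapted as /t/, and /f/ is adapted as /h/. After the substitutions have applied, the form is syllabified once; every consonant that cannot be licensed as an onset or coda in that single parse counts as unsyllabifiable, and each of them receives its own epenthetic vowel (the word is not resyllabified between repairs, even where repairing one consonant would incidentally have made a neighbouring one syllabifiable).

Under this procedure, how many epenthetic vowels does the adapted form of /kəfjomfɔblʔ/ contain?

After substitution the input is /təhjomhɔblʔ/.
The unsyllabifiable consonants are /h/, /m/, /b/, /l/, /ʔ/; each receives one epenthetic vowel.

5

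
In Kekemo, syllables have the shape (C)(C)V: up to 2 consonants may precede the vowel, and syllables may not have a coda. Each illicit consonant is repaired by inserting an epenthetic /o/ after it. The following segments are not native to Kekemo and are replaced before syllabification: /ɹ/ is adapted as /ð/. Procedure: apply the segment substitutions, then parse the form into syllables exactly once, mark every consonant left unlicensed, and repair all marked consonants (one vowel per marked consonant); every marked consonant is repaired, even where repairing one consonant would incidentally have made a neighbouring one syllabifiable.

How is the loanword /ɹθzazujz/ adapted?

ðoθzazujozo

Substitution: /ɹ/ → /ð/, giving /ðθzazujz/.
Under (C)(C)V, the unsyllabifiable consonants are /ð/, /j/, /z/ (no codas are permitted; onsets may contain at most 2 consonants).
Epenthesis after each stranded consonant: /ð/ → /ðo/, /j/ → /jo/, /z/ → /zo/.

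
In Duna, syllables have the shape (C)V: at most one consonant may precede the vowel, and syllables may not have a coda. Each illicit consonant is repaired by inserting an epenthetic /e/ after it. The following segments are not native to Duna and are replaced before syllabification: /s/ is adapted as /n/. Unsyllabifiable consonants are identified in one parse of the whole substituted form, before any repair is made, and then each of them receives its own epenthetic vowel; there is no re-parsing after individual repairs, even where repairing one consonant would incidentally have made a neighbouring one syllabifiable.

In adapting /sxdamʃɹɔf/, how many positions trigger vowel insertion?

5

After substitution the input is /nxdamʃɹɔf/.
The unsyllabifiable consonants are /n/, /x/, /m/, /ʃ/, /f/; each receives one epenthetic vowel.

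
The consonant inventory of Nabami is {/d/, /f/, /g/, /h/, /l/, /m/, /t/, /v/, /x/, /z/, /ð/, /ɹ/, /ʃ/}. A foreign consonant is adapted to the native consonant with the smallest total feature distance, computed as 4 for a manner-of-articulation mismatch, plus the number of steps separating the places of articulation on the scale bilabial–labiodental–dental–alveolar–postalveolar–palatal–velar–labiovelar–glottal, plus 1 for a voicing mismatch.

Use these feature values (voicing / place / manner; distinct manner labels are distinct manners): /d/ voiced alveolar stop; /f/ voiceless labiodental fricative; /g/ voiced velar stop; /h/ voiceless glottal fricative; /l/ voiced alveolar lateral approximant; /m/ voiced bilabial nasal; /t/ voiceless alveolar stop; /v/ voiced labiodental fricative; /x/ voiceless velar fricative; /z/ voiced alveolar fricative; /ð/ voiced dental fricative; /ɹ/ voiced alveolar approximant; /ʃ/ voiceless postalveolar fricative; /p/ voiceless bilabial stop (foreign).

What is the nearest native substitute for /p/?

t

/t/ is closest: same manner (stop), place distance 3 (bilabial→alveolar), same voicing; total 3. Next closest is /d/ at distance 4.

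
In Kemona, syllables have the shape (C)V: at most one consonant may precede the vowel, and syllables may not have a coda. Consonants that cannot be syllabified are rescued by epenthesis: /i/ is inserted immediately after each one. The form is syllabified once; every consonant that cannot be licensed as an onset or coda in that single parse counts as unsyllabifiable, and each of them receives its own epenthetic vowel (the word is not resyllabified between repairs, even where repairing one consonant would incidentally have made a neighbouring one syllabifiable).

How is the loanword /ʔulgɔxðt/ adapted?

Syllabifying with onset maximization leaves /l/, /x/, /ð/, /t/ stranded (no codas are permitted; onsets are limited to one consonant).
Epenthesis after each stranded consonant: /l/ → /li/, /x/ → /xi/, /ð/ → /ði/, /t/ → /ti/.

ʔuligɔxiðiti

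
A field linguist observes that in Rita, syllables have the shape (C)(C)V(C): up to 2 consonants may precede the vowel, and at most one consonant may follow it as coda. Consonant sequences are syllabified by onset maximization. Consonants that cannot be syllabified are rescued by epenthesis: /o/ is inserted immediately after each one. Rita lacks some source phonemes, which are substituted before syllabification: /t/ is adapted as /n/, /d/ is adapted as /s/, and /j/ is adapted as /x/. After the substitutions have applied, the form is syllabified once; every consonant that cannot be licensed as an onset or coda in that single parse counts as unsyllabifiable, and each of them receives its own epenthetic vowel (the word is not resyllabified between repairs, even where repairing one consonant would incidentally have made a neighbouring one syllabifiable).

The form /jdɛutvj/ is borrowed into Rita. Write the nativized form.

Substitution: /j/ → /x/, /d/ → /s/, /t/ → /n/, giving /xsɛunvx/.
Syllabifying with onset maximization leaves /v/, /x/ stranded (at most one coda consonant is licensed; onsets may contain at most 2 consonants).
Inserting the epenthetic vowel yields /v/ → /vo/, /x/ → /xo/.

xsɛunvoxo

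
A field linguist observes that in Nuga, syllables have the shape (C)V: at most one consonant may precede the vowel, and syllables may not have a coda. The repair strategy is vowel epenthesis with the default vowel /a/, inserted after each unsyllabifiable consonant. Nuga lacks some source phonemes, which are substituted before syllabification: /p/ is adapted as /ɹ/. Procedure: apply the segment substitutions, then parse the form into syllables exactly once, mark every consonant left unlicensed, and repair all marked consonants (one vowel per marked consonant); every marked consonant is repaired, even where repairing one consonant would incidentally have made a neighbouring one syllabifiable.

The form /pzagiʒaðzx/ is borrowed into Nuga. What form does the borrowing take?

Substitution: /p/ → /ɹ/, giving /ɹzagiʒaðzx/.
Under (C)V, the unsyllabifiable consonants are /ɹ/, /ð/, /z/, /x/ (no codas are permitted; onsets are limited to one consonant).
Inserting the epenthetic vowel yields /ɹ/ → /ɹa/, /ð/ → /ða/, /z/ → /za/, /x/ → /xa/.

ɹazagiʒaðazaxa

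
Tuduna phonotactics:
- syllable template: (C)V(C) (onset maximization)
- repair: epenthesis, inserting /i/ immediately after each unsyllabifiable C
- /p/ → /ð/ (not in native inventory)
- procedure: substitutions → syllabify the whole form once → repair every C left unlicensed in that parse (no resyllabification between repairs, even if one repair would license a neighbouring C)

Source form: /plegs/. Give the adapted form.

Substitution: /p/ → /ð/, giving /ðlegs/.
The consonants /ð/, /s/ cannot be parsed into a legal (C)V(C) syllable (at most one coda consonant is licensed; onsets are limited to one consonant).
Epenthesis after each stranded consonant: /ð/ → /ði/, /s/ → /si/.

ðilegsi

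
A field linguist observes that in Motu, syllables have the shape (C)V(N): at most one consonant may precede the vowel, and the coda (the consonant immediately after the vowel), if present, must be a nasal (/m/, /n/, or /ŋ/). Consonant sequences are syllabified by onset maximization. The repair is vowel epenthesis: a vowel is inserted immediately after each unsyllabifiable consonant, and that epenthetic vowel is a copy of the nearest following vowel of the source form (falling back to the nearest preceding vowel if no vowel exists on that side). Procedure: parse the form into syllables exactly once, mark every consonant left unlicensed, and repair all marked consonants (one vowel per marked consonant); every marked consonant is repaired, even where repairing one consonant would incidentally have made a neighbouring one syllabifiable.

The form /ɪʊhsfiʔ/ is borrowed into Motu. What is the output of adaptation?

ɪʊhisifiʔi

The consonants /h/, /s/, /ʔ/ cannot be parsed into a legal (C)V(N) syllable (only a nasal (/m/, /n/, or /ŋ/) is licensed in coda position; onsets are limited to one consonant).
Each unlicensed consonant becomes the onset of a new syllable: /h/ → /hi/, /s/ → /si/, /ʔ/ → /ʔi/.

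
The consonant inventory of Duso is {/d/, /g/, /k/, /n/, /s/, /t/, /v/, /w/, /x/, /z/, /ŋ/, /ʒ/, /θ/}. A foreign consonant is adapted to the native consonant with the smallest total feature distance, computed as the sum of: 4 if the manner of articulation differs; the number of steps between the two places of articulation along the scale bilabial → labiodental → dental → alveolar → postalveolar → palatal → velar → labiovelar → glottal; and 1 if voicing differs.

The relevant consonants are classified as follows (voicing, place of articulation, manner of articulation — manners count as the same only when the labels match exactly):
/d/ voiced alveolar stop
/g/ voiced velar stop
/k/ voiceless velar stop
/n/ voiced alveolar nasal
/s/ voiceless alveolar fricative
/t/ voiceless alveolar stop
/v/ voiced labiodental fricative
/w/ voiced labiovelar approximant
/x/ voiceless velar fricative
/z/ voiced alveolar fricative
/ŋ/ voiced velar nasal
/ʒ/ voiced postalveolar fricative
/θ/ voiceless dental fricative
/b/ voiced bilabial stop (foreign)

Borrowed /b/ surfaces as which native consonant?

/d/ is closest: same manner (stop), place distance 3 (bilabial→alveolar), same voicing; total 3. Next closest is /t/ at distance 4.

d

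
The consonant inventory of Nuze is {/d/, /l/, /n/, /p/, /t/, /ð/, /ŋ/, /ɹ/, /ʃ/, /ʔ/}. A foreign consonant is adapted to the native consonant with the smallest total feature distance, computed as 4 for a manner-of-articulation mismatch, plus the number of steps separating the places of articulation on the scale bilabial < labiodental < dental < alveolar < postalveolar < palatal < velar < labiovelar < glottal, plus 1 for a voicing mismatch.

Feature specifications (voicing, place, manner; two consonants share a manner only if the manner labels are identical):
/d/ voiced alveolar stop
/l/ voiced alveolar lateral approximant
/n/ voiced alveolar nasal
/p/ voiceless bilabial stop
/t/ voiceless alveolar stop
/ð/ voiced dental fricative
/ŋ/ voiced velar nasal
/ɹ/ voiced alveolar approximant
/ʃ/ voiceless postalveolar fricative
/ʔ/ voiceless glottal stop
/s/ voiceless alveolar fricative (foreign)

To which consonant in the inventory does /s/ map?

/ʃ/ is closest: same manner (fricative), place distance 1 (alveolar→postalveolar), same voicing; total 1. Next closest is /ð/ at distance 2.

ʃ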